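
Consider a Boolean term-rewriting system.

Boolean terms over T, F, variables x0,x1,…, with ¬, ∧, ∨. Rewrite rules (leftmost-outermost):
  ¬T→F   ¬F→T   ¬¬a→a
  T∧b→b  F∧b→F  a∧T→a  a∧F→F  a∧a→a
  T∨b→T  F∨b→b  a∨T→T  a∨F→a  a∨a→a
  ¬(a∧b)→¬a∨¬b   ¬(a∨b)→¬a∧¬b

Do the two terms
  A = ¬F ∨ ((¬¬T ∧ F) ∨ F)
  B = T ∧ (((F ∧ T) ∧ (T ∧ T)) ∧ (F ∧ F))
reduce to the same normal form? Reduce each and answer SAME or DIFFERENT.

Term A:
  start: ¬F ∨ ((¬¬T ∧ F) ∨ F)
  step 1: T ∨ ((¬¬T ∧ F) ∨ F)
  step 2: T

Term B:
  start: T ∧ (((F ∧ T) ∧ (T ∧ T)) ∧ (F ∧ F))
  step 1: ((F ∧ T) ∧ (T ∧ T)) ∧ (F ∧ F)
  step 2: (F ∧ (T ∧ T)) ∧ (F ∧ F)
  step 3: F ∧ (F ∧ F)
  step 4: F

Answer: DIFFERENT — A ⇓ T, B ⇓ F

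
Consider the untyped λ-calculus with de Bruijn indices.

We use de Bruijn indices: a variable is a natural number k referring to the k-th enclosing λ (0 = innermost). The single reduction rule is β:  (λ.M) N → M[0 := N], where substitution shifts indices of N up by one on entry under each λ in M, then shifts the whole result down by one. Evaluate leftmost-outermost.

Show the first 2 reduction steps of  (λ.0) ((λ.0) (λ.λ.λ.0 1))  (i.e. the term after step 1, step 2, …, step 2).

Answer: after 2 steps: λ.λ.λ.0 1

Working:
  start: (λ.0) ((λ.0) (λ.λ.λ.0 1))
  step 1: (λ.0) (λ.λ.λ.0 1)
  step 2: λ.λ.λ.0 1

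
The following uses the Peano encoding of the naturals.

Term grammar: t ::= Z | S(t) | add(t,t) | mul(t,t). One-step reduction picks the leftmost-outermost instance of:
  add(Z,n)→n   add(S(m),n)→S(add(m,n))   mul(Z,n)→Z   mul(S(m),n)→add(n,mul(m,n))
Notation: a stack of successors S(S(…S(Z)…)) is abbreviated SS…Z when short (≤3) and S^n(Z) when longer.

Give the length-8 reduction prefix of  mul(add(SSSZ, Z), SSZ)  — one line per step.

Answer: after 8 steps: S(S(S(add(SZ, mul(add(SZ, Z), SSZ)))))

Working:
  start: mul(add(SSSZ, Z), SSZ)
  [1] mul(S(add(SSZ, Z)), SSZ)
  [2] add(SSZ, mul(add(SSZ, Z), SSZ))
  [3] S(add(SZ, mul(add(SSZ, Z), SSZ)))
  [4] S(S(add(Z, mul(add(SSZ, Z), SSZ))))
  [5] S(S(mul(add(SSZ, Z), SSZ)))
  [6] S(S(mul(S(add(SZ, Z)), SSZ)))
  [7] S(S(add(SSZ, mul(add(SZ, Z), SSZ))))
  [8] S(S(S(add(SZ, mul(add(SZ, Z), SSZ)))))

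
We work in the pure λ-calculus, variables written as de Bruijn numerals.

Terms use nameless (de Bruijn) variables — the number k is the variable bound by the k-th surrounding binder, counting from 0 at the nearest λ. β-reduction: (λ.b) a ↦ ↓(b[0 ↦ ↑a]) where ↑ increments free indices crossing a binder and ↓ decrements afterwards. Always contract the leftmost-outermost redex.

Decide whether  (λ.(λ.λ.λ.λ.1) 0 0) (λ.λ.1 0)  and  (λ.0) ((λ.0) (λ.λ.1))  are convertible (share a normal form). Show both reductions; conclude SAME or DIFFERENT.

Answer: SAME — A ⇓ λ.λ.1, B ⇓ λ.λ.1

Reduction:
Term A:
  start: (λ.(λ.λ.λ.λ.1) 0 0) (λ.λ.1 0)
  step 1: (λ.λ.λ.λ.1) (λ.λ.1 0) (λ.λ.1 0)
  step 2: (λ.λ.λ.1) (λ.λ.1 0)
  step 3: λ.λ.1

Term B:
  start: (λ.0) ((λ.0) (λ.λ.1))
  step 1: (λ.0) (λ.λ.1)
  step 2: λ.λ.1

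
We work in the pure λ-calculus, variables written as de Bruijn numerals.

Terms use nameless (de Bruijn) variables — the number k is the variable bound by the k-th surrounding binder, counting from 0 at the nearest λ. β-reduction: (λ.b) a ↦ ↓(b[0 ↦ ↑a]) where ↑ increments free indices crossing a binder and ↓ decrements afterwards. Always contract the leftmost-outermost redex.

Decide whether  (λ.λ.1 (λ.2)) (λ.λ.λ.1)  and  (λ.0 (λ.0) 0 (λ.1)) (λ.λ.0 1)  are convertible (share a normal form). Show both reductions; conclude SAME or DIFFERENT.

Answer: DIFFERENT — A ⇓ λ.λ.λ.1, B ⇓ λ.λ.0 1

Derivation:
Term A:
  start: (λ.λ.1 (λ.2)) (λ.λ.λ.1)
  [1] λ.(λ.λ.λ.1) (λ.λ.λ.λ.1)
  [2] λ.λ.λ.1

Term B:
  start: (λ.0 (λ.0) 0 (λ.1)) (λ.λ.0 1)
  [1] (λ.λ.0 1) (λ.0) (λ.λ.0 1) (λ.λ.λ.0 1)
  [2] (λ.0 (λ.0)) (λ.λ.0 1) (λ.λ.λ.0 1)
  [3] (λ.λ.0 1) (λ.0) (λ.λ.λ.0 1)
  [4] (λ.0 (λ.0)) (λ.λ.λ.0 1)
  [5] (λ.λ.λ.0 1) (λ.0)
  [6] λ.λ.0 1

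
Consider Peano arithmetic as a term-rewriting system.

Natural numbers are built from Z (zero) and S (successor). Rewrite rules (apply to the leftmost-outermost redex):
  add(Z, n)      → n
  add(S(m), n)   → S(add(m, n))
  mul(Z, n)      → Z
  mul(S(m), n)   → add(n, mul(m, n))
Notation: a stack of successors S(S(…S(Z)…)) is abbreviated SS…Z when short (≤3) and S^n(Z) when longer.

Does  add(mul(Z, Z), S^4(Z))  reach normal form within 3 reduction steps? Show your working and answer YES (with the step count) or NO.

  start: add(mul(Z, Z), S^4(Z))
  →1  add(Z, S^4(Z))
  →2  S^4(Z)

Answer: YES — reaches normal form S^4(Z) in 2 ≤ 3 steps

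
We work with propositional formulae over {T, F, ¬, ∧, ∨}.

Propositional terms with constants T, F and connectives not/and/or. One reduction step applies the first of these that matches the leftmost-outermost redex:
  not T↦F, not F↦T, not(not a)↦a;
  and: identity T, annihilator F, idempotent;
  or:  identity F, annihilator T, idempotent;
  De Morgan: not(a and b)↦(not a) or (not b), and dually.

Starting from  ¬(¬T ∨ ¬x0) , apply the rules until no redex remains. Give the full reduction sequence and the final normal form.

  start: ¬(¬T ∨ ¬x0)
  [1] ¬¬T ∧ ¬¬x0
  [2] T ∧ ¬¬x0
  [3] ¬¬x0
  [4] x0

Answer: normal form = x0  (in 4 steps)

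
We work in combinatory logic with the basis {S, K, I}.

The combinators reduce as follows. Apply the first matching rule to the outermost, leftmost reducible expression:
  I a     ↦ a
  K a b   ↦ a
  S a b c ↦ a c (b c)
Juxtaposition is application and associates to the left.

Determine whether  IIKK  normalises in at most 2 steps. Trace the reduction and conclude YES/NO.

Answer: YES — reaches normal form KK in 2 ≤ 2 steps

Reduction:
  start: IIKK
  →1  IKK
  →2  KK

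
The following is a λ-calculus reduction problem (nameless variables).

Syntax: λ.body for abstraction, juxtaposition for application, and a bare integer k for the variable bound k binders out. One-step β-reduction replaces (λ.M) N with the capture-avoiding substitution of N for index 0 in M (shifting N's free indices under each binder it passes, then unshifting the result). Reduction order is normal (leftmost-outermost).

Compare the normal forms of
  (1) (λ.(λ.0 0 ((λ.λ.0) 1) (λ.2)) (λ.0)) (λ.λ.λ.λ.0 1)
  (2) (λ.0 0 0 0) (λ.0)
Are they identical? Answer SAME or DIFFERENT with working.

Answer: DIFFERENT — A ⇓ λ.λ.λ.λ.λ.0 1, B ⇓ λ.0

Derivation:
Term A:
  start: (λ.(λ.0 0 ((λ.λ.0) 1) (λ.2)) (λ.0)) (λ.λ.λ.λ.0 1)
  [1] (λ.0 0 ((λ.λ.0) (λ.λ.λ.λ.0 1)) (λ.λ.λ.λ.λ.0 1)) (λ.0)
  [2] (λ.0) (λ.0) ((λ.λ.0) (λ.λ.λ.λ.0 1)) (λ.λ.λ.λ.λ.0 1)
  [3] (λ.0) ((λ.λ.0) (λ.λ.λ.λ.0 1)) (λ.λ.λ.λ.λ.0 1)
  [4] (λ.λ.0) (λ.λ.λ.λ.0 1) (λ.λ.λ.λ.λ.0 1)
  [5] (λ.0) (λ.λ.λ.λ.λ.0 1)
  [6] λ.λ.λ.λ.λ.0 1

Term B:
  start: (λ.0 0 0 0) (λ.0)
  [1] (λ.0) (λ.0) (λ.0) (λ.0)
  [2] (λ.0) (λ.0) (λ.0)
  [3] (λ.0) (λ.0)
  [4] λ.0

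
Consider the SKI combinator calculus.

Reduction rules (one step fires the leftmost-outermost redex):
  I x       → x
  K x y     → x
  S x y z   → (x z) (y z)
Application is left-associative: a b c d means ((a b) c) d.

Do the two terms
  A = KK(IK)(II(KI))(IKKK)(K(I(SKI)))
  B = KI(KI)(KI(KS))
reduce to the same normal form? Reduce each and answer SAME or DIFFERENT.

Answer: SAME — A ⇓ I, B ⇓ I

Reduction:
Term A:
  start: KK(IK)(II(KI))(IKKK)(K(I(SKI)))
  →1  K(II(KI))(IKKK)(K(I(SKI)))
  →2  II(KI)(K(I(SKI)))
  →3  I(KI)(K(I(SKI)))
  →4  KI(K(I(SKI)))
  →5  I

Term B:
  start: KI(KI)(KI(KS))
  →1  I(KI(KS))
  →2  KI(KS)
  →3  I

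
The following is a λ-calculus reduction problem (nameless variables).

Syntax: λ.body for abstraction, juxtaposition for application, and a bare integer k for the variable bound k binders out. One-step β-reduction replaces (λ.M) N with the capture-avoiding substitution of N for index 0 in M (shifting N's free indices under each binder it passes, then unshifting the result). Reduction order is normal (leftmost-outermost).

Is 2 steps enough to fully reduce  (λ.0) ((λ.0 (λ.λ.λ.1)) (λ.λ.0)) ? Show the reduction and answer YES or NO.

Answer: NO — after 2 steps the term is (λ.λ.0) (λ.λ.λ.1), not yet normal

Derivation:
  start: (λ.0) ((λ.0 (λ.λ.λ.1)) (λ.λ.0))
  step 1: (λ.0 (λ.λ.λ.1)) (λ.λ.0)
  step 2: (λ.λ.0) (λ.λ.λ.1)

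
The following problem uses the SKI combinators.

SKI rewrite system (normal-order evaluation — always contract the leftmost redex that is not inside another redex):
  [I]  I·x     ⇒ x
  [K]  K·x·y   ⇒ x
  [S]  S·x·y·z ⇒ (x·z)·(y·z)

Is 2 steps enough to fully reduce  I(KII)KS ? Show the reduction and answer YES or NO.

  start: I(KII)KS
  →1  KIIKS
  →2  IKS

Answer: NO — after 2 steps the term is IKS, not yet normal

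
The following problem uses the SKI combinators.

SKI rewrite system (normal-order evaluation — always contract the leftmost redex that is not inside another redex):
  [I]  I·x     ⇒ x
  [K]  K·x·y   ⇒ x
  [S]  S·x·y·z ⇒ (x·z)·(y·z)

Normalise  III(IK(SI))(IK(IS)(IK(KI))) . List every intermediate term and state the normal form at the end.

Answer: normal form = SI  (in 5 steps)

Working:
  start: III(IK(SI))(IK(IS)(IK(KI)))
  step 1: II(IK(SI))(IK(IS)(IK(KI)))
  step 2: I(IK(SI))(IK(IS)(IK(KI)))
  step 3: IK(SI)(IK(IS)(IK(KI)))
  step 4: K(SI)(IK(IS)(IK(KI)))
  step 5: SI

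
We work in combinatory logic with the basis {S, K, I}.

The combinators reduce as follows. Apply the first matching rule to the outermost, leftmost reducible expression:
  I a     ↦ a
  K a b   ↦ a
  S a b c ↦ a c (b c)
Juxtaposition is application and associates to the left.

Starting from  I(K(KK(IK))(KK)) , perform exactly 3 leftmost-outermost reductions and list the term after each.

  start: I(K(KK(IK))(KK))
  →1  K(KK(IK))(KK)
  →2  KK(IK)
  →3  K

Answer: after 3 steps: K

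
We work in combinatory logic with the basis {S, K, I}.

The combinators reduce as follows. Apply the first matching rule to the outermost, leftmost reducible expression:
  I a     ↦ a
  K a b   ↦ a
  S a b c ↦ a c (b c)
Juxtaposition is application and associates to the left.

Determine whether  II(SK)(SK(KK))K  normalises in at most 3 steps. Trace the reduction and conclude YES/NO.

  start: II(SK)(SK(KK))K
  [1] I(SK)(SK(KK))K
  [2] SK(SK(KK))K
  [3] KK(SK(KK)K)

Answer: NO — after 3 steps the term is KK(SK(KK)K), not yet normal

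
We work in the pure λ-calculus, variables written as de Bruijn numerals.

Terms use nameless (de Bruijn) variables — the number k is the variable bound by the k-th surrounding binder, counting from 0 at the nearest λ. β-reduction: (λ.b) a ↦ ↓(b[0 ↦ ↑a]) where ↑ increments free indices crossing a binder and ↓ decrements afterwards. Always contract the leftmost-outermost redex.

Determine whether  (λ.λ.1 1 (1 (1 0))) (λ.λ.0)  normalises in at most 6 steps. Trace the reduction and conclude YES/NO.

Answer: YES — reaches normal form λ.λ.0 in 4 ≤ 6 steps

Derivation:
  start: (λ.λ.1 1 (1 (1 0))) (λ.λ.0)
  step 1: λ.(λ.λ.0) (λ.λ.0) ((λ.λ.0) ((λ.λ.0) 0))
  step 2: λ.(λ.0) ((λ.λ.0) ((λ.λ.0) 0))
  step 3: λ.(λ.λ.0) ((λ.λ.0) 0)
  step 4: λ.λ.0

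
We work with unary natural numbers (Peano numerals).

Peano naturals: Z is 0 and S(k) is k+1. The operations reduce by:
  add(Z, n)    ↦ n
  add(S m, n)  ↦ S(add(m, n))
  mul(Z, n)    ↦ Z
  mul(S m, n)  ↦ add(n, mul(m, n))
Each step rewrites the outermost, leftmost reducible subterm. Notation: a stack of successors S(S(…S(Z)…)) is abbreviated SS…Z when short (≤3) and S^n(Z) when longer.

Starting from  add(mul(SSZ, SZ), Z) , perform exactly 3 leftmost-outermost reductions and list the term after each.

  start: add(mul(SSZ, SZ), Z)
  [1] add(add(SZ, mul(SZ, SZ)), Z)
  [2] add(S(add(Z, mul(SZ, SZ))), Z)
  [3] S(add(add(Z, mul(SZ, SZ)), Z))

Answer: after 3 steps: S(add(add(Z, mul(SZ, SZ)), Z))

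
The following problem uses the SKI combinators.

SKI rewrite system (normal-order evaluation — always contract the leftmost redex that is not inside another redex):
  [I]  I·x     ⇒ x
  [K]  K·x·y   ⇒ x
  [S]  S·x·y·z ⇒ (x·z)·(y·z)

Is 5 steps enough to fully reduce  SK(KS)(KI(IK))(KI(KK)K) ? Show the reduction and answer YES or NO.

  start: SK(KS)(KI(IK))(KI(KK)K)
  →1  K(KI(IK))(KS(KI(IK)))(KI(KK)K)
  →2  KI(IK)(KI(KK)K)
  →3  I(KI(KK)K)
  →4  KI(KK)K
  →5  IK

Answer: NO — after 5 steps the term is IK, not yet normal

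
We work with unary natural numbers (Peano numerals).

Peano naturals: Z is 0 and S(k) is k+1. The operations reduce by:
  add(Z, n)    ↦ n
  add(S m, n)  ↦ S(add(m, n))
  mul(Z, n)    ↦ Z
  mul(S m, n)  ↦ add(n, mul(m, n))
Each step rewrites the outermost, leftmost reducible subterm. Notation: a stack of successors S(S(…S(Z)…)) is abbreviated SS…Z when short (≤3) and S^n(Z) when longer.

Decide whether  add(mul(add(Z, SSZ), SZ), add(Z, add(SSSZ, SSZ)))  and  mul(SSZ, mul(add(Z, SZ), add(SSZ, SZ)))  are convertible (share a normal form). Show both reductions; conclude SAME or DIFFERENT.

Term A:
  start: add(mul(add(Z, SSZ), SZ), add(Z, add(SSSZ, SSZ)))
  step 1: add(mul(SSZ, SZ), add(Z, add(SSSZ, SSZ)))
  step 2: add(add(SZ, mul(SZ, SZ)), add(Z, add(SSSZ, SSZ)))
  step 3: add(S(add(Z, mul(SZ, SZ))), add(Z, add(SSSZ, SSZ)))
  step 4: S(add(add(Z, mul(SZ, SZ)), add(Z, add(SSSZ, SSZ))))
  step 5: S(add(mul(SZ, SZ), add(Z, add(SSSZ, SSZ))))
  step 6: S(add(add(SZ, mul(Z, SZ)), add(Z, add(SSSZ, SSZ))))
  step 7: S(add(S(add(Z, mul(Z, SZ))), add(Z, add(SSSZ, SSZ))))
  step 8: S(S(add(add(Z, mul(Z, SZ)), add(Z, add(SSSZ, SSZ)))))
  step 9: S(S(add(mul(Z, SZ), add(Z, add(SSSZ, SSZ)))))
  step 10: S(S(add(Z, add(Z, add(SSSZ, SSZ)))))
  step 11: S(S(add(Z, add(SSSZ, SSZ))))
  step 12: S(S(add(SSSZ, SSZ)))
  step 13: S(S(S(add(SSZ, SSZ))))
  step 14: S(S(S(S(add(SZ, SSZ)))))
  step 15: S(S(S(S(S(add(Z, SSZ))))))
  step 16: S^7(Z)

Term B:
  start: mul(SSZ, mul(add(Z, SZ), add(SSZ, SZ)))
  step 1: add(mul(add(Z, SZ), add(SSZ, SZ)), mul(SZ, mul(add(Z, SZ), add(SSZ, SZ))))
  step 2: add(mul(SZ, add(SSZ, SZ)), mul(SZ, mul(add(Z, SZ), add(SSZ, SZ))))
  step 3: add(add(add(SSZ, SZ), mul(Z, add(SSZ, SZ))), mul(SZ, mul(add(Z, SZ), add(SSZ, SZ))))
  step 4: add(add(S(add(SZ, SZ)), mul(Z, add(SSZ, SZ))), mul(SZ, mul(add(Z, SZ), add(SSZ, SZ))))
  step 5: add(S(add(add(SZ, SZ), mul(Z, add(SSZ, SZ)))), mul(SZ, mul(add(Z, SZ), add(SSZ, SZ))))
  step 6: S(add(add(add(SZ, SZ), mul(Z, add(SSZ, SZ))), mul(SZ, mul(add(Z, SZ), add(SSZ, SZ)))))
  step 7: S(add(add(S(add(Z, SZ)), mul(Z, add(SSZ, SZ))), mul(SZ, mul(add(Z, SZ), add(SSZ, SZ)))))
  step 8: S(add(S(add(add(Z, SZ), mul(Z, add(SSZ, SZ)))), mul(SZ, mul(add(Z, SZ), add(SSZ, SZ)))))
  step 9: S(S(add(add(add(Z, SZ), mul(Z, add(SSZ, SZ))), mul(SZ, mul(add(Z, SZ), add(SSZ, SZ))))))
  step 10: S(S(add(add(SZ, mul(Z, add(SSZ, SZ))), mul(SZ, mul(add(Z, SZ), add(SSZ, SZ))))))
  step 11: S(S(add(S(add(Z, mul(Z, add(SSZ, SZ)))), mul(SZ, mul(add(Z, SZ), add(SSZ, SZ))))))
  step 12: S(S(S(add(add(Z, mul(Z, add(SSZ, SZ))), mul(SZ, mul(add(Z, SZ), add(SSZ, SZ)))))))
  step 13: S(S(S(add(mul(Z, add(SSZ, SZ)), mul(SZ, mul(add(Z, SZ), add(SSZ, SZ)))))))
  step 14: S(S(S(add(Z, mul(SZ, mul(add(Z, SZ), add(SSZ, SZ)))))))
  step 15: S(S(S(mul(SZ, mul(add(Z, SZ), add(SSZ, SZ))))))
  step 16: S(S(S(add(mul(add(Z, SZ), add(SSZ, SZ)), mul(Z, mul(add(Z, SZ), add(SSZ, SZ)))))))
  step 17: S(S(S(add(mul(SZ, add(SSZ, SZ)), mul(Z, mul(add(Z, SZ), add(SSZ, SZ)))))))
  step 18: S(S(S(add(add(add(SSZ, SZ), mul(Z, add(SSZ, SZ))), mul(Z, mul(add(Z, SZ), add(SSZ, SZ)))))))
  step 19: S(S(S(add(add(S(add(SZ, SZ)), mul(Z, add(SSZ, SZ))), mul(Z, mul(add(Z, SZ), add(SSZ, SZ)))))))
  step 20: S(S(S(add(S(add(add(SZ, SZ), mul(Z, add(SSZ, SZ)))), mul(Z, mul(add(Z, SZ), add(SSZ, SZ)))))))
  step 21: S(S(S(S(add(add(add(SZ, SZ), mul(Z, add(SSZ, SZ))), mul(Z, mul(add(Z, SZ), add(SSZ, SZ))))))))
  step 22: S(S(S(S(add(add(S(add(Z, SZ)), mul(Z, add(SSZ, SZ))), mul(Z, mul(add(Z, SZ), add(SSZ, SZ))))))))
  step 23: S(S(S(S(add(S(add(add(Z, SZ), mul(Z, add(SSZ, SZ)))), mul(Z, mul(add(Z, SZ), add(SSZ, SZ))))))))
  step 24: S(S(S(S(S(add(add(add(Z, SZ), mul(Z, add(SSZ, SZ))), mul(Z, mul(add(Z, SZ), add(SSZ, SZ)))))))))
  step 25: S(S(S(S(S(add(add(SZ, mul(Z, add(SSZ, SZ))), mul(Z, mul(add(Z, SZ), add(SSZ, SZ)))))))))
  step 26: S(S(S(S(S(add(S(add(Z, mul(Z, add(SSZ, SZ)))), mul(Z, mul(add(Z, SZ), add(SSZ, SZ)))))))))
  step 27: S(S(S(S(S(S(add(add(Z, mul(Z, add(SSZ, SZ))), mul(Z, mul(add(Z, SZ), add(SSZ, SZ))))))))))
  step 28: S(S(S(S(S(S(add(mul(Z, add(SSZ, SZ)), mul(Z, mul(add(Z, SZ), add(SSZ, SZ))))))))))
  step 29: S(S(S(S(S(S(add(Z, mul(Z, mul(add(Z, SZ), add(SSZ, SZ))))))))))
  step 30: S(S(S(S(S(S(mul(Z, mul(add(Z, SZ), add(SSZ, SZ)))))))))
  step 31: S^6(Z)

Answer: DIFFERENT — A ⇓ S^7(Z), B ⇓ S^6(Z)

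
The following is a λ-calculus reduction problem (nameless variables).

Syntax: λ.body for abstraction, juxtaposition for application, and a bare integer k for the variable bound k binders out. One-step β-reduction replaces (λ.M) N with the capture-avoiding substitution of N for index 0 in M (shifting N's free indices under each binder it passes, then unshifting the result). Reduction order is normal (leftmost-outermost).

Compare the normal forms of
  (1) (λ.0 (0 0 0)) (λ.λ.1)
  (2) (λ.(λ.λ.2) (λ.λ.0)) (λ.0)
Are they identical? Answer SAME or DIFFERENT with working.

Term A:
  start: (λ.0 (0 0 0)) (λ.λ.1)
  →1  (λ.λ.1) ((λ.λ.1) (λ.λ.1) (λ.λ.1))
  →2  λ.(λ.λ.1) (λ.λ.1) (λ.λ.1)
  →3  λ.(λ.λ.λ.1) (λ.λ.1)
  →4  λ.λ.λ.1

Term B:
  start: (λ.(λ.λ.2) (λ.λ.0)) (λ.0)
  →1  (λ.λ.λ.0) (λ.λ.0)
  →2  λ.λ.0

Answer: DIFFERENT — A ⇓ λ.λ.λ.1, B ⇓ λ.λ.0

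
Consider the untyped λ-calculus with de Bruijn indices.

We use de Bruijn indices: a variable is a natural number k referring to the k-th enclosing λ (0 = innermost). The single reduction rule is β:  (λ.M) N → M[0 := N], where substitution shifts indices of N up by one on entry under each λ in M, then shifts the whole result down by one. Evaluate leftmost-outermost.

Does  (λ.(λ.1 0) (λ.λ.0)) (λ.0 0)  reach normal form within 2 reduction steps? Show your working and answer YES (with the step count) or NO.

  start: (λ.(λ.1 0) (λ.λ.0)) (λ.0 0)
  step 1: (λ.(λ.0 0) 0) (λ.λ.0)
  step 2: (λ.0 0) (λ.λ.0)

Answer: NO — after 2 steps the term is (λ.0 0) (λ.λ.0), not yet normal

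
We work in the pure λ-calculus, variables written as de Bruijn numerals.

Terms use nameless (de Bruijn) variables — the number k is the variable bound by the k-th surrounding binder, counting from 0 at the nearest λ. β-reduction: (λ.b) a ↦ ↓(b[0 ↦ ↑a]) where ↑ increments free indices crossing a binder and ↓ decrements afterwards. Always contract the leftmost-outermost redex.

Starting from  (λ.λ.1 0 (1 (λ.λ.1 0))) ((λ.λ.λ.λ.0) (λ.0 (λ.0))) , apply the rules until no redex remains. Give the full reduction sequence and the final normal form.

  start: (λ.λ.1 0 (1 (λ.λ.1 0))) ((λ.λ.λ.λ.0) (λ.0 (λ.0)))
  step 1: λ.(λ.λ.λ.λ.0) (λ.0 (λ.0)) 0 ((λ.λ.λ.λ.0) (λ.0 (λ.0)) (λ.λ.1 0))
  step 2: λ.(λ.λ.λ.0) 0 ((λ.λ.λ.λ.0) (λ.0 (λ.0)) (λ.λ.1 0))
  step 3: λ.(λ.λ.0) ((λ.λ.λ.λ.0) (λ.0 (λ.0)) (λ.λ.1 0))
  step 4: λ.λ.0

Answer: normal form = λ.λ.0  (in 4 steps)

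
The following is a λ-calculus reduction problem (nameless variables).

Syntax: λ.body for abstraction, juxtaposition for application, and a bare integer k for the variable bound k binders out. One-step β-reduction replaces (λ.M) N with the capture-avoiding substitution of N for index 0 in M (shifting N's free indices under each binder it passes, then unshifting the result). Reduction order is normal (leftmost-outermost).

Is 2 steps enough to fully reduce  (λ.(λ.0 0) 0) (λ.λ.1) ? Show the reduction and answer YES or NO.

  start: (λ.(λ.0 0) 0) (λ.λ.1)
  →1  (λ.0 0) (λ.λ.1)
  →2  (λ.λ.1) (λ.λ.1)

Answer: NO — after 2 steps the term is (λ.λ.1) (λ.λ.1), not yet normal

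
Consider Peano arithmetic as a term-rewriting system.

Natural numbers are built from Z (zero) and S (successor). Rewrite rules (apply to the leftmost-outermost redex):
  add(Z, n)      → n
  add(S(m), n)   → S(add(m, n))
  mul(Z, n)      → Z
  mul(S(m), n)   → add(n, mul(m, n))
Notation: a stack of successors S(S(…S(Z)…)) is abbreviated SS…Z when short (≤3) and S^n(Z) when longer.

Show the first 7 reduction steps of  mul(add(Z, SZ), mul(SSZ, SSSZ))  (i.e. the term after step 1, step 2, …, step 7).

Answer: after 7 steps: S(S(add(add(SZ, mul(SZ, SSSZ)), mul(Z, mul(SSZ, SSSZ)))))

Reduction:
  start: mul(add(Z, SZ), mul(SSZ, SSSZ))
  step 1: mul(SZ, mul(SSZ, SSSZ))
  step 2: add(mul(SSZ, SSSZ), mul(Z, mul(SSZ, SSSZ)))
  step 3: add(add(SSSZ, mul(SZ, SSSZ)), mul(Z, mul(SSZ, SSSZ)))
  step 4: add(S(add(SSZ, mul(SZ, SSSZ))), mul(Z, mul(SSZ, SSSZ)))
  step 5: S(add(add(SSZ, mul(SZ, SSSZ)), mul(Z, mul(SSZ, SSSZ))))
  step 6: S(add(S(add(SZ, mul(SZ, SSSZ))), mul(Z, mul(SSZ, SSSZ))))
  step 7: S(S(add(add(SZ, mul(SZ, SSSZ)), mul(Z, mul(SSZ, SSSZ)))))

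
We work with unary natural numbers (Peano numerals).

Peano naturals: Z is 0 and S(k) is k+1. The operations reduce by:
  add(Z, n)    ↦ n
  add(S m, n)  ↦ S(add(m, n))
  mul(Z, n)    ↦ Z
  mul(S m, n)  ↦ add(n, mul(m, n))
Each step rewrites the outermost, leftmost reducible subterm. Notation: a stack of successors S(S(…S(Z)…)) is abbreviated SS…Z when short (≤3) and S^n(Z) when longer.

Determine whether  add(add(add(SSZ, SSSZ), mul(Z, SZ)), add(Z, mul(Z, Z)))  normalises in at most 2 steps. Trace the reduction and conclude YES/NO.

  start: add(add(add(SSZ, SSSZ), mul(Z, SZ)), add(Z, mul(Z, Z)))
  step 1: add(add(S(add(SZ, SSSZ)), mul(Z, SZ)), add(Z, mul(Z, Z)))
  step 2: add(S(add(add(SZ, SSSZ), mul(Z, SZ))), add(Z, mul(Z, Z)))

Answer: NO — after 2 steps the term is add(S(add(add(SZ, SSSZ), mul(Z, SZ))), add(Z, mul(Z, Z))), not yet normal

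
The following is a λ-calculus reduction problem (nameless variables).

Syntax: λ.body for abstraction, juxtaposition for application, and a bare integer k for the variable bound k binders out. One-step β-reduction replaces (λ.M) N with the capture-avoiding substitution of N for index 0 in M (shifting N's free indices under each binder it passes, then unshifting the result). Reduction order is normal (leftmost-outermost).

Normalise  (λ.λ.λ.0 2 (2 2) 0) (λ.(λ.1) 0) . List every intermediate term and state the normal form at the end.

  start: (λ.λ.λ.0 2 (2 2) 0) (λ.(λ.1) 0)
  [1] λ.λ.0 (λ.(λ.1) 0) ((λ.(λ.1) 0) (λ.(λ.1) 0)) 0
  [2] λ.λ.0 (λ.0) ((λ.(λ.1) 0) (λ.(λ.1) 0)) 0
  [3] λ.λ.0 (λ.0) ((λ.λ.(λ.1) 0) (λ.(λ.1) 0)) 0
  [4] λ.λ.0 (λ.0) (λ.(λ.1) 0) 0
  [5] λ.λ.0 (λ.0) (λ.0) 0

Answer: normal form = λ.λ.0 (λ.0) (λ.0) 0  (in 5 steps)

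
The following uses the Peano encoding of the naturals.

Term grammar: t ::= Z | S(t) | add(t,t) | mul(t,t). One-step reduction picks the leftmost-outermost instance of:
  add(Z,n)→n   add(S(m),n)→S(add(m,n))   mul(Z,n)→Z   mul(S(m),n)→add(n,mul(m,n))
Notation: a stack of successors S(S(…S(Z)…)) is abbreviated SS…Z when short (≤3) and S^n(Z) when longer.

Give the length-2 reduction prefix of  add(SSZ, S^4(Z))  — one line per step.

  start: add(SSZ, S^4(Z))
  →1  S(add(SZ, S^4(Z)))
  →2  S(S(add(Z, S^4(Z))))

Answer: after 2 steps: S(S(add(Z, S^4(Z))))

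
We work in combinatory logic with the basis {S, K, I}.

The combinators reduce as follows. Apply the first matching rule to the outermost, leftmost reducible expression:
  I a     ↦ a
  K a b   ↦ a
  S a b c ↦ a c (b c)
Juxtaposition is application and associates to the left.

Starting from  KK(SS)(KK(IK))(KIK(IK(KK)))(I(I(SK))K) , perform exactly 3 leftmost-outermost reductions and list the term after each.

  start: KK(SS)(KK(IK))(KIK(IK(KK)))(I(I(SK))K)
  [1] K(KK(IK))(KIK(IK(KK)))(I(I(SK))K)
  [2] KK(IK)(I(I(SK))K)
  [3] K(I(I(SK))K)

Answer: after 3 steps: K(I(I(SK))K)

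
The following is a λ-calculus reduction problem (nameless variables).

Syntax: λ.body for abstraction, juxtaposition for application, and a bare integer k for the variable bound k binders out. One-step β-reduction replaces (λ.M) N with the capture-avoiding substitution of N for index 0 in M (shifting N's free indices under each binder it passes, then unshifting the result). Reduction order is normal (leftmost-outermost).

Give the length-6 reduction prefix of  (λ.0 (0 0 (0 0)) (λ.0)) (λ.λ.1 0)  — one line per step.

  start: (λ.0 (0 0 (0 0)) (λ.0)) (λ.λ.1 0)
  step 1: (λ.λ.1 0) ((λ.λ.1 0) (λ.λ.1 0) ((λ.λ.1 0) (λ.λ.1 0))) (λ.0)
  step 2: (λ.(λ.λ.1 0) (λ.λ.1 0) ((λ.λ.1 0) (λ.λ.1 0)) 0) (λ.0)
  step 3: (λ.λ.1 0) (λ.λ.1 0) ((λ.λ.1 0) (λ.λ.1 0)) (λ.0)
  step 4: (λ.(λ.λ.1 0) 0) ((λ.λ.1 0) (λ.λ.1 0)) (λ.0)
  step 5: (λ.λ.1 0) ((λ.λ.1 0) (λ.λ.1 0)) (λ.0)
  step 6: (λ.(λ.λ.1 0) (λ.λ.1 0) 0) (λ.0)

Answer: after 6 steps: (λ.(λ.λ.1 0) (λ.λ.1 0) 0) (λ.0)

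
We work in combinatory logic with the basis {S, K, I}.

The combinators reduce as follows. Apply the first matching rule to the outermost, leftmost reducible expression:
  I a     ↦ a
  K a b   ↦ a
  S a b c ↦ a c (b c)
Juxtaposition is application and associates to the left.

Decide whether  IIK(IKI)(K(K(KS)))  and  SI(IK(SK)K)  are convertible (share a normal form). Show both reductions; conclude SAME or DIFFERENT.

Answer: DIFFERENT — A ⇓ KI, B ⇓ SI(SK)

Working:
Term A:
  start: IIK(IKI)(K(K(KS)))
  →1  IK(IKI)(K(K(KS)))
  →2  K(IKI)(K(K(KS)))
  →3  IKI
  →4  KI

Term B:
  start: SI(IK(SK)K)
  →1  SI(K(SK)K)
  →2  SI(SK)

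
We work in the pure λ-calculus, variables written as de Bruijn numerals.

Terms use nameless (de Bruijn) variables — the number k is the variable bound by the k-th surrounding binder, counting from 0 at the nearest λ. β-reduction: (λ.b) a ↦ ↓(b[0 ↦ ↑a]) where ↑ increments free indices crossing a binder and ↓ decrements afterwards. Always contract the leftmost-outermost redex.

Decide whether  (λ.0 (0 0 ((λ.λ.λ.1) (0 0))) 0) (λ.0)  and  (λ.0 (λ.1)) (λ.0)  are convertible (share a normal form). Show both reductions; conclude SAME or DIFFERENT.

Answer: SAME — A ⇓ λ.λ.0, B ⇓ λ.λ.0

Working:
Term A:
  start: (λ.0 (0 0 ((λ.λ.λ.1) (0 0))) 0) (λ.0)
  [1] (λ.0) ((λ.0) (λ.0) ((λ.λ.λ.1) ((λ.0) (λ.0)))) (λ.0)
  [2] (λ.0) (λ.0) ((λ.λ.λ.1) ((λ.0) (λ.0))) (λ.0)
  [3] (λ.0) ((λ.λ.λ.1) ((λ.0) (λ.0))) (λ.0)
  [4] (λ.λ.λ.1) ((λ.0) (λ.0)) (λ.0)
  [5] (λ.λ.1) (λ.0)
  [6] λ.λ.0

Term B:
  start: (λ.0 (λ.1)) (λ.0)
  [1] (λ.0) (λ.λ.0)
  [2] λ.λ.0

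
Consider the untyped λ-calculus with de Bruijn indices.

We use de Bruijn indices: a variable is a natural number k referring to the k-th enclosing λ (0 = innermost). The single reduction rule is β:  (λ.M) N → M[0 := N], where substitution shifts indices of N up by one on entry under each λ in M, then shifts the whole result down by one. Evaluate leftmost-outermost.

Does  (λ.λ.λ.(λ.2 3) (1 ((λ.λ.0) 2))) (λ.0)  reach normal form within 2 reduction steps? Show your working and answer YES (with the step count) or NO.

Answer: YES — reaches normal form λ.λ.1 (λ.0) in 2 ≤ 2 steps

Reduction:
  start: (λ.λ.λ.(λ.2 3) (1 ((λ.λ.0) 2))) (λ.0)
  [1] λ.λ.(λ.2 (λ.0)) (1 ((λ.λ.0) (λ.0)))
  [2] λ.λ.1 (λ.0)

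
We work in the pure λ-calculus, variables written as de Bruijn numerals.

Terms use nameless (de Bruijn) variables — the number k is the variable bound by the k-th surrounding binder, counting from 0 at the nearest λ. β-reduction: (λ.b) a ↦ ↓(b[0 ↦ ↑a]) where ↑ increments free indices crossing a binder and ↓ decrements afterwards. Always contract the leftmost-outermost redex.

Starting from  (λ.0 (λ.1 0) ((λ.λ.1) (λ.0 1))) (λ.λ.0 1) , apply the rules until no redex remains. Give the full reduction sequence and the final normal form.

  start: (λ.0 (λ.1 0) ((λ.λ.1) (λ.0 1))) (λ.λ.0 1)
  step 1: (λ.λ.0 1) (λ.(λ.λ.0 1) 0) ((λ.λ.1) (λ.0 (λ.λ.0 1)))
  step 2: (λ.0 (λ.(λ.λ.0 1) 0)) ((λ.λ.1) (λ.0 (λ.λ.0 1)))
  step 3: (λ.λ.1) (λ.0 (λ.λ.0 1)) (λ.(λ.λ.0 1) 0)
  step 4: (λ.λ.0 (λ.λ.0 1)) (λ.(λ.λ.0 1) 0)
  step 5: λ.0 (λ.λ.0 1)

Answer: normal form = λ.0 (λ.λ.0 1)  (in 5 steps)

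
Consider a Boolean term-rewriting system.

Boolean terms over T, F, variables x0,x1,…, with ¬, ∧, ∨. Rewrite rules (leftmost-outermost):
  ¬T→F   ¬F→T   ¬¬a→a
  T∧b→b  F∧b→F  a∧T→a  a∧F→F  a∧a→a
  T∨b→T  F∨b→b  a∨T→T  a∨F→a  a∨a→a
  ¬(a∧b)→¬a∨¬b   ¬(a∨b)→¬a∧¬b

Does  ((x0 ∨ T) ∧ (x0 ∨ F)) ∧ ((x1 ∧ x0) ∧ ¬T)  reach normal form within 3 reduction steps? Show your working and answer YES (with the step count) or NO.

  start: ((x0 ∨ T) ∧ (x0 ∨ F)) ∧ ((x1 ∧ x0) ∧ ¬T)
  [1] (T ∧ (x0 ∨ F)) ∧ ((x1 ∧ x0) ∧ ¬T)
  [2] (x0 ∨ F) ∧ ((x1 ∧ x0) ∧ ¬T)
  [3] x0 ∧ ((x1 ∧ x0) ∧ ¬T)

Answer: NO — after 3 steps the term is x0 ∧ ((x1 ∧ x0) ∧ ¬T), not yet normal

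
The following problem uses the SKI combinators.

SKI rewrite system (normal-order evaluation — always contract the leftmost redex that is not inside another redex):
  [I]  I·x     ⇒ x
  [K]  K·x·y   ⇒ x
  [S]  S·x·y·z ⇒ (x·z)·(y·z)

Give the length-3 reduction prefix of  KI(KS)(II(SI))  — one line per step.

Answer: after 3 steps: I(SI)

Derivation:
  start: KI(KS)(II(SI))
  →1  I(II(SI))
  →2  II(SI)
  →3  I(SI)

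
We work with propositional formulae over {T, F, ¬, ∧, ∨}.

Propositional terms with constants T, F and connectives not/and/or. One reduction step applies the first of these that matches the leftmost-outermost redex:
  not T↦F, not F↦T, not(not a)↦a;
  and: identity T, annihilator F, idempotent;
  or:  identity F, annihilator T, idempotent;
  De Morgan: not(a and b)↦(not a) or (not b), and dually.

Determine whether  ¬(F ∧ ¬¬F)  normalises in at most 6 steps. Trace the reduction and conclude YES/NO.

Answer: YES — reaches normal form T in 3 ≤ 6 steps

Derivation:
  start: ¬(F ∧ ¬¬F)
  step 1: ¬F ∨ ¬¬¬F
  step 2: T ∨ ¬¬¬F
  step 3: T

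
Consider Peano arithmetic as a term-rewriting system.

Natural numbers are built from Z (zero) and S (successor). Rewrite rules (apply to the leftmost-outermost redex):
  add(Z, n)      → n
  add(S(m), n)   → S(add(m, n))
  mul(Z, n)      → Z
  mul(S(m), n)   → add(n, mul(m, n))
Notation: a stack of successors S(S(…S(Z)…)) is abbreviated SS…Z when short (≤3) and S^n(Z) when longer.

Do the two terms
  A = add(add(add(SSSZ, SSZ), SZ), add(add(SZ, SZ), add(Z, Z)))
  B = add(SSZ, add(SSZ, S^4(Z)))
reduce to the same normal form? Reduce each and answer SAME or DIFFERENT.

Answer: SAME — A ⇓ S^8(Z), B ⇓ S^8(Z)

Derivation:
Term A:
  start: add(add(add(SSSZ, SSZ), SZ), add(add(SZ, SZ), add(Z, Z)))
  step 1: add(add(S(add(SSZ, SSZ)), SZ), add(add(SZ, SZ), add(Z, Z)))
  step 2: add(S(add(add(SSZ, SSZ), SZ)), add(add(SZ, SZ), add(Z, Z)))
  step 3: S(add(add(add(SSZ, SSZ), SZ), add(add(SZ, SZ), add(Z, Z))))
  step 4: S(add(add(S(add(SZ, SSZ)), SZ), add(add(SZ, SZ), add(Z, Z))))
  step 5: S(add(S(add(add(SZ, SSZ), SZ)), add(add(SZ, SZ), add(Z, Z))))
  step 6: S(S(add(add(add(SZ, SSZ), SZ), add(add(SZ, SZ), add(Z, Z)))))
  step 7: S(S(add(add(S(add(Z, SSZ)), SZ), add(add(SZ, SZ), add(Z, Z)))))
  step 8: S(S(add(S(add(add(Z, SSZ), SZ)), add(add(SZ, SZ), add(Z, Z)))))
  step 9: S(S(S(add(add(add(Z, SSZ), SZ), add(add(SZ, SZ), add(Z, Z))))))
  step 10: S(S(S(add(add(SSZ, SZ), add(add(SZ, SZ), add(Z, Z))))))
  step 11: S(S(S(add(S(add(SZ, SZ)), add(add(SZ, SZ), add(Z, Z))))))
  step 12: S(S(S(S(add(add(SZ, SZ), add(add(SZ, SZ), add(Z, Z)))))))
  step 13: S(S(S(S(add(S(add(Z, SZ)), add(add(SZ, SZ), add(Z, Z)))))))
  step 14: S(S(S(S(S(add(add(Z, SZ), add(add(SZ, SZ), add(Z, Z))))))))
  step 15: S(S(S(S(S(add(SZ, add(add(SZ, SZ), add(Z, Z))))))))
  step 16: S(S(S(S(S(S(add(Z, add(add(SZ, SZ), add(Z, Z)))))))))
  step 17: S(S(S(S(S(S(add(add(SZ, SZ), add(Z, Z))))))))
  step 18: S(S(S(S(S(S(add(S(add(Z, SZ)), add(Z, Z))))))))
  step 19: S(S(S(S(S(S(S(add(add(Z, SZ), add(Z, Z)))))))))
  step 20: S(S(S(S(S(S(S(add(SZ, add(Z, Z)))))))))
  step 21: S(S(S(S(S(S(S(S(add(Z, add(Z, Z))))))))))
  step 22: S(S(S(S(S(S(S(S(add(Z, Z)))))))))
  step 23: S^8(Z)

Term B:
  start: add(SSZ, add(SSZ, S^4(Z)))
  step 1: S(add(SZ, add(SSZ, S^4(Z))))
  step 2: S(S(add(Z, add(SSZ, S^4(Z)))))
  step 3: S(S(add(SSZ, S^4(Z))))
  step 4: S(S(S(add(SZ, S^4(Z)))))
  step 5: S(S(S(S(add(Z, S^4(Z))))))
  step 6: S^8(Z)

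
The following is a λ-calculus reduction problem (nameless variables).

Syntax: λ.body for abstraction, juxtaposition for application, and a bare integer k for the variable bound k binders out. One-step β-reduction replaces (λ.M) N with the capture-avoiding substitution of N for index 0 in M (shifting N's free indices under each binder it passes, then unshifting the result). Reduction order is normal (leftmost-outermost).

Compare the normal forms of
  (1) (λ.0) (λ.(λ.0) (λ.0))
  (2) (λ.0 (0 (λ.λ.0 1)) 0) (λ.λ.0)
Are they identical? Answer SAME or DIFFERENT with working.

Answer: SAME — A ⇓ λ.λ.0, B ⇓ λ.λ.0

Working:
Term A:
  start: (λ.0) (λ.(λ.0) (λ.0))
  step 1: λ.(λ.0) (λ.0)
  step 2: λ.λ.0

Term B:
  start: (λ.0 (0 (λ.λ.0 1)) 0) (λ.λ.0)
  step 1: (λ.λ.0) ((λ.λ.0) (λ.λ.0 1)) (λ.λ.0)
  step 2: (λ.0) (λ.λ.0)
  step 3: λ.λ.0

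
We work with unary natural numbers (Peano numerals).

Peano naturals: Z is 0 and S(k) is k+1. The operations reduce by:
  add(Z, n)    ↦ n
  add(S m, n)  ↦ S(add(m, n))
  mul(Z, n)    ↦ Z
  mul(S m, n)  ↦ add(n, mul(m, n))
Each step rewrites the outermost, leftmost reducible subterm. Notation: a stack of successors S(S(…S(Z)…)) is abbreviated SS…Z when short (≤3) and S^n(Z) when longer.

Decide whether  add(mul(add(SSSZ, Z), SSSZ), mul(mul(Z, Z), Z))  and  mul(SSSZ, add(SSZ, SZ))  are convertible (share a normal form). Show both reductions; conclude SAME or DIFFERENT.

Term A:
  start: add(mul(add(SSSZ, Z), SSSZ), mul(mul(Z, Z), Z))
  →1  add(mul(S(add(SSZ, Z)), SSSZ), mul(mul(Z, Z), Z))
  →2  add(add(SSSZ, mul(add(SSZ, Z), SSSZ)), mul(mul(Z, Z), Z))
  →3  add(S(add(SSZ, mul(add(SSZ, Z), SSSZ))), mul(mul(Z, Z), Z))
  →4  S(add(add(SSZ, mul(add(SSZ, Z), SSSZ)), mul(mul(Z, Z), Z)))
  →5  S(add(S(add(SZ, mul(add(SSZ, Z), SSSZ))), mul(mul(Z, Z), Z)))
  →6  S(S(add(add(SZ, mul(add(SSZ, Z), SSSZ)), mul(mul(Z, Z), Z))))
  →7  S(S(add(S(add(Z, mul(add(SSZ, Z), SSSZ))), mul(mul(Z, Z), Z))))
  →8  S(S(S(add(add(Z, mul(add(SSZ, Z), SSSZ)), mul(mul(Z, Z), Z)))))
  →9  S(S(S(add(mul(add(SSZ, Z), SSSZ), mul(mul(Z, Z), Z)))))
  →10  S(S(S(add(mul(S(add(SZ, Z)), SSSZ), mul(mul(Z, Z), Z)))))
  →11  S(S(S(add(add(SSSZ, mul(add(SZ, Z), SSSZ)), mul(mul(Z, Z), Z)))))
  →12  S(S(S(add(S(add(SSZ, mul(add(SZ, Z), SSSZ))), mul(mul(Z, Z), Z)))))
  →13  S(S(S(S(add(add(SSZ, mul(add(SZ, Z), SSSZ)), mul(mul(Z, Z), Z))))))
  →14  S(S(S(S(add(S(add(SZ, mul(add(SZ, Z), SSSZ))), mul(mul(Z, Z), Z))))))
  →15  S(S(S(S(S(add(add(SZ, mul(add(SZ, Z), SSSZ)), mul(mul(Z, Z), Z)))))))
  →16  S(S(S(S(S(add(S(add(Z, mul(add(SZ, Z), SSSZ))), mul(mul(Z, Z), Z)))))))
  →17  S(S(S(S(S(S(add(add(Z, mul(add(SZ, Z), SSSZ)), mul(mul(Z, Z), Z))))))))
  →18  S(S(S(S(S(S(add(mul(add(SZ, Z), SSSZ), mul(mul(Z, Z), Z))))))))
  →19  S(S(S(S(S(S(add(mul(S(add(Z, Z)), SSSZ), mul(mul(Z, Z), Z))))))))
  →20  S(S(S(S(S(S(add(add(SSSZ, mul(add(Z, Z), SSSZ)), mul(mul(Z, Z), Z))))))))
  →21  S(S(S(S(S(S(add(S(add(SSZ, mul(add(Z, Z), SSSZ))), mul(mul(Z, Z), Z))))))))
  →22  S(S(S(S(S(S(S(add(add(SSZ, mul(add(Z, Z), SSSZ)), mul(mul(Z, Z), Z)))))))))
  →23  S(S(S(S(S(S(S(add(S(add(SZ, mul(add(Z, Z), SSSZ))), mul(mul(Z, Z), Z)))))))))
  →24  S(S(S(S(S(S(S(S(add(add(SZ, mul(add(Z, Z), SSSZ)), mul(mul(Z, Z), Z))))))))))
  →25  S(S(S(S(S(S(S(S(add(S(add(Z, mul(add(Z, Z), SSSZ))), mul(mul(Z, Z), Z))))))))))
  →26  S(S(S(S(S(S(S(S(S(add(add(Z, mul(add(Z, Z), SSSZ)), mul(mul(Z, Z), Z)))))))))))
  →27  S(S(S(S(S(S(S(S(S(add(mul(add(Z, Z), SSSZ), mul(mul(Z, Z), Z)))))))))))
  →28  S(S(S(S(S(S(S(S(S(add(mul(Z, SSSZ), mul(mul(Z, Z), Z)))))))))))
  →29  S(S(S(S(S(S(S(S(S(add(Z, mul(mul(Z, Z), Z)))))))))))
  →30  S(S(S(S(S(S(S(S(S(mul(mul(Z, Z), Z))))))))))
  →31  S(S(S(S(S(S(S(S(S(mul(Z, Z))))))))))
  →32  S^9(Z)

Term B:
  start: mul(SSSZ, add(SSZ, SZ))
  →1  add(add(SSZ, SZ), mul(SSZ, add(SSZ, SZ)))
  →2  add(S(add(SZ, SZ)), mul(SSZ, add(SSZ, SZ)))
  →3  S(add(add(SZ, SZ), mul(SSZ, add(SSZ, SZ))))
  →4  S(add(S(add(Z, SZ)), mul(SSZ, add(SSZ, SZ))))
  →5  S(S(add(add(Z, SZ), mul(SSZ, add(SSZ, SZ)))))
  →6  S(S(add(SZ, mul(SSZ, add(SSZ, SZ)))))
  →7  S(S(S(add(Z, mul(SSZ, add(SSZ, SZ))))))
  →8  S(S(S(mul(SSZ, add(SSZ, SZ)))))
  →9  S(S(S(add(add(SSZ, SZ), mul(SZ, add(SSZ, SZ))))))
  →10  S(S(S(add(S(add(SZ, SZ)), mul(SZ, add(SSZ, SZ))))))
  →11  S(S(S(S(add(add(SZ, SZ), mul(SZ, add(SSZ, SZ)))))))
  →12  S(S(S(S(add(S(add(Z, SZ)), mul(SZ, add(SSZ, SZ)))))))
  →13  S(S(S(S(S(add(add(Z, SZ), mul(SZ, add(SSZ, SZ))))))))
  →14  S(S(S(S(S(add(SZ, mul(SZ, add(SSZ, SZ))))))))
  →15  S(S(S(S(S(S(add(Z, mul(SZ, add(SSZ, SZ)))))))))
  →16  S(S(S(S(S(S(mul(SZ, add(SSZ, SZ))))))))
  →17  S(S(S(S(S(S(add(add(SSZ, SZ), mul(Z, add(SSZ, SZ)))))))))
  →18  S(S(S(S(S(S(add(S(add(SZ, SZ)), mul(Z, add(SSZ, SZ)))))))))
  →19  S(S(S(S(S(S(S(add(add(SZ, SZ), mul(Z, add(SSZ, SZ))))))))))
  →20  S(S(S(S(S(S(S(add(S(add(Z, SZ)), mul(Z, add(SSZ, SZ))))))))))
  →21  S(S(S(S(S(S(S(S(add(add(Z, SZ), mul(Z, add(SSZ, SZ)))))))))))
  →22  S(S(S(S(S(S(S(S(add(SZ, mul(Z, add(SSZ, SZ)))))))))))
  →23  S(S(S(S(S(S(S(S(S(add(Z, mul(Z, add(SSZ, SZ))))))))))))
  →24  S(S(S(S(S(S(S(S(S(mul(Z, add(SSZ, SZ)))))))))))
  →25  S^9(Z)

Answer: SAME — A ⇓ S^9(Z), B ⇓ S^9(Z)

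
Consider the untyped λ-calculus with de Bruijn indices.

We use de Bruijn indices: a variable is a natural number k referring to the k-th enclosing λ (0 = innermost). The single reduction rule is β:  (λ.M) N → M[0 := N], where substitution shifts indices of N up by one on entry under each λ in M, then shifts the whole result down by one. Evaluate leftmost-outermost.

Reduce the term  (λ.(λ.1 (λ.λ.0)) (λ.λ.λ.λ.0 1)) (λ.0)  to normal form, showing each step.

  start: (λ.(λ.1 (λ.λ.0)) (λ.λ.λ.λ.0 1)) (λ.0)
  [1] (λ.(λ.0) (λ.λ.0)) (λ.λ.λ.λ.0 1)
  [2] (λ.0) (λ.λ.0)
  [3] λ.λ.0

Answer: normal form = λ.λ.0  (in 3 steps)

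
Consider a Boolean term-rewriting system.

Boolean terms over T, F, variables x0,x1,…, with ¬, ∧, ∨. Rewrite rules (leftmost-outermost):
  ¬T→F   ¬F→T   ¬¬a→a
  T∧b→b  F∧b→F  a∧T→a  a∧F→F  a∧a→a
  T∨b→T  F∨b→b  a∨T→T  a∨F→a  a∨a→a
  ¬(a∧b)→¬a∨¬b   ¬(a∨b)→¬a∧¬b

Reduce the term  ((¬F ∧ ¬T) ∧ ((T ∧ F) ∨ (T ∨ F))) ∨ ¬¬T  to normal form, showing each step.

  start: ((¬F ∧ ¬T) ∧ ((T ∧ F) ∨ (T ∨ F))) ∨ ¬¬T
  [1] ((T ∧ ¬T) ∧ ((T ∧ F) ∨ (T ∨ F))) ∨ ¬¬T
  [2] (¬T ∧ ((T ∧ F) ∨ (T ∨ F))) ∨ ¬¬T
  [3] (F ∧ ((T ∧ F) ∨ (T ∨ F))) ∨ ¬¬T
  [4] F ∨ ¬¬T
  [5] ¬¬T
  [6] T

Answer: normal form = T  (in 6 steps)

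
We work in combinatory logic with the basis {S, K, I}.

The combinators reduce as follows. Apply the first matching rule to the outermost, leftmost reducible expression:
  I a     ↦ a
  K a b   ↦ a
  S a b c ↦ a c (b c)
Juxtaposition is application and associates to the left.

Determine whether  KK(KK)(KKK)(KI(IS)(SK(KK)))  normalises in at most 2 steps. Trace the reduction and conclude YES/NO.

Answer: NO — after 2 steps the term is KKK, not yet normal

Reduction:
  start: KK(KK)(KKK)(KI(IS)(SK(KK)))
  →1  K(KKK)(KI(IS)(SK(KK)))
  →2  KKK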